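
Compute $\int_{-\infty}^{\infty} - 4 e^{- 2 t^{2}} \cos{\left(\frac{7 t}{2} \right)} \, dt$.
$- \frac{2 \sqrt{2} \sqrt{\pi}}{e^{\frac{49}{32}}}$

Let $b$ denote the cosine frequency and define $I(b) = \int_{-\infty}^{\infty} - 4 e^{- 2 t^{2}} \cos{\left(b t \right)} \, dt$.

Differentiating under the integral sign,
$$I'(b) = \int_{-\infty}^{\infty} 4 t e^{- 2 t^{2}} \sin{\left(b t \right)} \, dt.$$

Integrate $\int_{-\infty}^{\infty} t \sin(b t)\, e^{- 2 t^{2}}\, dt$ by parts with $u = \sin(b t)$ and $dv = t\, e^{- 2 t^{2}}\, dt$, giving $v = - \frac{e^{- 2 t^{2}}}{4}$. The boundary term vanishes and
$$\int_{-\infty}^{\infty} t \sin(b t)\, e^{- 2 t^{2}}\, dt = \frac{b}{4} \int_{-\infty}^{\infty} \cos(b t)\, e^{- 2 t^{2}}\, dt,$$
so $I'(b) = - \frac{b}{4}\, I(b)$.

This is a separable first-order ODE; solving with the initial condition $I(0) = \int_{-\infty}^{\infty} - 4 e^{- 2 t^{2}}\,dt = - 2 \sqrt{2} \sqrt{\pi}$ gives
$$I(b) = - 2 \sqrt{2} \sqrt{\pi} e^{- \frac{b^{2}}{8}}.$$

Setting $b = \frac{7}{2}$:
$$I = - \frac{2 \sqrt{2} \sqrt{\pi}}{e^{\frac{49}{32}}}.$$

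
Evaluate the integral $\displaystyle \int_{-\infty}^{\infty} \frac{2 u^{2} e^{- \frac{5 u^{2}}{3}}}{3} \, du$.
$\frac{\sqrt{15} \sqrt{\pi}}{25}$

Start from the elementary integral
$$J(a) = \int_{-\infty}^{\infty} \frac{2 e^{- a u^{2}}}{3} \, du = \frac{2 \sqrt{\pi}}{3 \sqrt{a}}.$$

Differentiating under the integral sign brings down a factor of $(-u^2)$:
$$\frac{dJ}{da} = \int_{-\infty}^{\infty} - \frac{2 u^{2} e^{- a u^{2}}}{3} \, du = - \frac{\sqrt{\pi}}{3 a^{\frac{3}{2}}}.$$

The integral on the left is $-I$, so $I = \frac{\sqrt{\pi}}{3 a^{\frac{3}{2}}}$.

Setting $a = \frac{5}{3}$:
$$I = \frac{\sqrt{15} \sqrt{\pi}}{25}.$$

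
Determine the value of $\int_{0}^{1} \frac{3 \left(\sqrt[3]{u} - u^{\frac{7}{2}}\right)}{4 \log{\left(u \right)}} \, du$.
$- \frac{9 \log{\left(3 \right)}}{4} + \frac{9 \log{\left(2 \right)}}{4}$

Replace the exponent $\frac{1}{3}$ by a parameter $a$: let $I(a) = \int_{0}^{1} \frac{3 \left(- u^{\frac{7}{2}} + u^{a}\right)}{4 \log{\left(u \right)}} \, du$.

Since $\dfrac{\partial}{\partial a}\,u^{a} = u^{a} \ln u$, the $\ln u$ in the denominator cancels and
$$\frac{dI}{da} = \int_{0}^{1} \frac{3}{4} u^{a} \, du = \frac{3}{4} \left[\frac{u^{a+1}}{a+1}\right]_0^1 = \frac{3}{4 \left(a + 1\right)}.$$

Integrating with respect to $a$ gives $I(a) = \log{\left(\frac{2^{\frac{3}{4}} \sqrt{3} \left(a + 1\right)^{\frac{3}{4}}}{9} \right)} + C$.

At $a = \frac{7}{2}$ the integrand is identically $0$, so $I(\frac{7}{2}) = 0$. The closed form gives $0$, hence $C = 0$.

Setting $a = \frac{1}{3}$:
$$I = - \frac{9 \log{\left(3 \right)}}{4} + \frac{9 \log{\left(2 \right)}}{4}.$$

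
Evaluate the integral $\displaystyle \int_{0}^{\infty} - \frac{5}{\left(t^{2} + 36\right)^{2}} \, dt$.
$- \frac{5 \pi}{864}$

Recall the elementary integral
$$J(a) = \int_{0}^{\infty} - \frac{5}{a^{2} + t^{2}} \, dt = - \frac{5 \pi}{2 a}.$$

Differentiating under the integral sign with respect to $a$,
$$\frac{dJ}{da} = \int_{0}^{\infty} \frac{10 a}{\left(a^{2} + t^{2}\right)^{2}} \, dt = \frac{5 \pi}{2 a^{2}},$$
so $\int_{0}^{\infty} - \frac{5}{\left(a^{2} + t^{2}\right)^{2}} \, dt = - \frac{5 \pi}{4 a^{3}}$.

Setting $a = 6$:
$$I = - \frac{5 \pi}{864}.$$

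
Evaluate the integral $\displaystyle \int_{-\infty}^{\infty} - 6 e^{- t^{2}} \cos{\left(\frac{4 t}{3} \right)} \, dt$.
$- \frac{6 \sqrt{\pi}}{e^{\frac{4}{9}}}$

Let $b$ denote the cosine frequency and define $I(b) = \int_{-\infty}^{\infty} - 6 e^{- t^{2}} \cos{\left(b t \right)} \, dt$.

Differentiating under the integral sign,
$$I'(b) = \int_{-\infty}^{\infty} 6 t e^{- t^{2}} \sin{\left(b t \right)} \, dt.$$

Integrate $\int_{-\infty}^{\infty} t \sin(b t)\, e^{- t^{2}}\, dt$ by parts with $u = \sin(b t)$ and $dv = t\, e^{- t^{2}}\, dt$, giving $v = - \frac{e^{- t^{2}}}{2}$. The boundary term vanishes and
$$\int_{-\infty}^{\infty} t \sin(b t)\, e^{- t^{2}}\, dt = \frac{b}{2} \int_{-\infty}^{\infty} \cos(b t)\, e^{- t^{2}}\, dt,$$
so $I'(b) = - \frac{b}{2}\, I(b)$.

This is a separable first-order ODE; solving with the initial condition $I(0) = \int_{-\infty}^{\infty} - 6 e^{- t^{2}}\,dt = - 6 \sqrt{\pi}$ gives
$$I(b) = - 6 \sqrt{\pi} e^{- \frac{b^{2}}{4}}.$$

Setting $b = \frac{4}{3}$:
$$I = - \frac{6 \sqrt{\pi}}{e^{\frac{4}{9}}}.$$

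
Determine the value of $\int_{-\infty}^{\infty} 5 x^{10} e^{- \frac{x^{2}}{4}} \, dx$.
$302400 \sqrt{\pi}$

Consider the simpler parametrised integral
$$J(a) = \int_{-\infty}^{\infty} 5 e^{- a x^{2}} \, dx = \frac{5 \sqrt{\pi}}{\sqrt{a}}.$$

Differentiating under the integral sign brings down a factor of $(-x^2)$:
$$\frac{dJ}{da} = \int_{-\infty}^{\infty} - 5 x^{2} e^{- a x^{2}} \, dx = - \frac{5 \sqrt{\pi}}{2 a^{\frac{3}{2}}}.$$

Repeating $5$ times in total — each differentiation brings down another $(-x^2)$ — gives
$$\frac{d^{5}J}{da^{5}} = \int_{-\infty}^{\infty} - 5 x^{10} e^{- a x^{2}} \, dx = - \frac{4725 \sqrt{\pi}}{32 a^{\frac{11}{2}}},$$
and the integrand here is $(-1)^{5}$ times the target integrand, so $I = (-1)^{5}\,\frac{d^{5}J}{da^{5}} = \frac{4725 \sqrt{\pi}}{32 a^{\frac{11}{2}}}$.

Setting $a = \frac{1}{4}$:
$$I = 302400 \sqrt{\pi}.$$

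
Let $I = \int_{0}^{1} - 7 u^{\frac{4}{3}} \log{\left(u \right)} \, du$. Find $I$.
$\frac{9}{7}$

Start from the elementary integral
$$J(a) = \int_{0}^{1} - 7 u^{a} \, du = - \frac{7}{a + 1}.$$

Differentiating under the integral sign brings down a factor of $\ln u$:
$$\frac{dJ}{da} = \int_{0}^{1} - 7 u^{a} \log{\left(u \right)} \, du = \frac{7}{\left(a + 1\right)^{2}}.$$

The integral on the left is $I$, so $I = \frac{7}{\left(a + 1\right)^{2}}$.

Setting $a = \frac{4}{3}$:
$$I = \frac{9}{7}.$$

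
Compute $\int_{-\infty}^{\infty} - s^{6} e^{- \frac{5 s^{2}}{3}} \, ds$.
$- \frac{81 \sqrt{15} \sqrt{\pi}}{1000}$

Start from the elementary integral
$$J(a) = \int_{-\infty}^{\infty} - e^{- a s^{2}} \, ds = - \frac{\sqrt{\pi}}{\sqrt{a}}.$$

Differentiating under the integral sign brings down a factor of $(-s^2)$:
$$\frac{dJ}{da} = \int_{-\infty}^{\infty} s^{2} e^{- a s^{2}} \, ds = \frac{\sqrt{\pi}}{2 a^{\frac{3}{2}}}.$$

Repeating $3$ times in total — each differentiation brings down another $(-s^2)$ — gives
$$\frac{d^{3}J}{da^{3}} = \int_{-\infty}^{\infty} s^{6} e^{- a s^{2}} \, ds = \frac{15 \sqrt{\pi}}{8 a^{\frac{7}{2}}},$$
and the integrand here is $(-1)^{3}$ times the target integrand, so $I = (-1)^{3}\,\frac{d^{3}J}{da^{3}} = - \frac{15 \sqrt{\pi}}{8 a^{\frac{7}{2}}}$.

Setting $a = \frac{5}{3}$:
$$I = - \frac{81 \sqrt{15} \sqrt{\pi}}{1000}.$$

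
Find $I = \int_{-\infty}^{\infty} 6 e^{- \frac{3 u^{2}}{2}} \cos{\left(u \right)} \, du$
$\frac{2 \sqrt{6} \sqrt{\pi}}{e^{\frac{1}{6}}}$

Define $I(b) = \int_{-\infty}^{\infty} 6 e^{- \frac{3 u^{2}}{2}} \cos{\left(b u \right)} \, du$.

Differentiating under the integral sign,
$$I'(b) = \int_{-\infty}^{\infty} - 6 u e^{- \frac{3 u^{2}}{2}} \sin{\left(b u \right)} \, du.$$

Integrate $\int_{-\infty}^{\infty} u \sin(b u)\, e^{- \frac{3 u^{2}}{2}}\, du$ by parts with $w = \sin(b u)$ and $dv = u\, e^{- \frac{3 u^{2}}{2}}\, du$, giving $v = - \frac{e^{- \frac{3 u^{2}}{2}}}{3}$. The boundary term vanishes and
$$\int_{-\infty}^{\infty} u \sin(b u)\, e^{- \frac{3 u^{2}}{2}}\, du = \frac{b}{3} \int_{-\infty}^{\infty} \cos(b u)\, e^{- \frac{3 u^{2}}{2}}\, du,$$
so $I'(b) = - \frac{b}{3}\, I(b)$.

This is a separable first-order ODE; solving with the initial condition $I(0) = \int_{-\infty}^{\infty} 6 e^{- \frac{3 u^{2}}{2}}\,du = 2 \sqrt{6} \sqrt{\pi}$ gives
$$I(b) = 2 \sqrt{6} \sqrt{\pi} e^{- \frac{b^{2}}{6}}.$$

Setting $b = 1$:
$$I = \frac{2 \sqrt{6} \sqrt{\pi}}{e^{\frac{1}{6}}}.$$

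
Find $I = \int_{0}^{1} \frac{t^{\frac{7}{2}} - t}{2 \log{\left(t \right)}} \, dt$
$\log{\left(\frac{3}{2} \right)}$

Introduce a parameter $a$ in the exponent: let $I(a) = \int_{0}^{1} \frac{t^{\frac{7}{2}} - t^{a}}{2 \log{\left(t \right)}} \, dt$.

Since $\dfrac{\partial}{\partial a}\,t^{a} = t^{a} \ln t$, the $\ln t$ in the denominator cancels and
$$\frac{dI}{da} = \int_{0}^{1} - \frac{1}{2} t^{a} \, dt = - \frac{1}{2} \left[\frac{t^{a+1}}{a+1}\right]_0^1 = - \frac{1}{2 a + 2}.$$

Integrating with respect to $a$ gives $I(a) = - \frac{\log{\left(a + 1 \right)}}{2} - \frac{\log{\left(2 \right)}}{2} + \log{\left(3 \right)} + C$.

At $a = \frac{7}{2}$ the integrand is identically $0$, so $I(\frac{7}{2}) = 0$. The closed form gives $0$, hence $C = 0$.

Setting $a = 1$:
$$I = \log{\left(\frac{3}{2} \right)}.$$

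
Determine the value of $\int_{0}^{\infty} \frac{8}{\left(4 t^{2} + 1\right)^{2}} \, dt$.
$\pi$

Begin with the known result
$$J(a) = \int_{0}^{\infty} \frac{1}{2 \left(a^{2} + t^{2}\right)} \, dt = \frac{\pi}{4 a}.$$

Differentiating under the integral sign with respect to $a$,
$$\frac{dJ}{da} = \int_{0}^{\infty} - \frac{a}{\left(a^{2} + t^{2}\right)^{2}} \, dt = - \frac{\pi}{4 a^{2}},$$
so $\int_{0}^{\infty} \frac{1}{2 \left(a^{2} + t^{2}\right)^{2}} \, dt = \frac{\pi}{8 a^{3}}$.

Setting $a = \frac{1}{2}$:
$$I = \pi.$$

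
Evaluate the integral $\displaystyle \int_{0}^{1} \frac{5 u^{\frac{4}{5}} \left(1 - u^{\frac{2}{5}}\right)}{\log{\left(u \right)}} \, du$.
$\log{\left(\frac{59049}{161051} \right)}$

Consider the one-parameter family: let $I(a) = \int_{0}^{1} \frac{5 \left(- u^{\frac{6}{5}} + u^{a}\right)}{\log{\left(u \right)}} \, du$.

Since $\dfrac{\partial}{\partial a}\,u^{a} = u^{a} \ln u$, the $\ln u$ in the denominator cancels and
$$\frac{dI}{da} = \int_{0}^{1} 5 u^{a} \, du = 5 \left[\frac{u^{a+1}}{a+1}\right]_0^1 = \frac{5}{a + 1}.$$

Integrating with respect to $a$ gives $I(a) = \log{\left(\frac{3125 \left(a + 1\right)^{5}}{161051} \right)} + C$.

At $a = \frac{6}{5}$ the integrand is identically $0$, so $I(\frac{6}{5}) = 0$. The closed form gives $0$, hence $C = 0$.

Setting $a = \frac{4}{5}$:
$$I = \log{\left(\frac{59049}{161051} \right)}.$$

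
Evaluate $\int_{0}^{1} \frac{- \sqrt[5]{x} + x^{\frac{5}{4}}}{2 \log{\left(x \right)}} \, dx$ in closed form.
$\log{\left(\frac{\sqrt{30}}{4} \right)}$

Introduce a parameter $a$ in the exponent: let $I(a) = \int_{0}^{1} \frac{x^{\frac{5}{4}} - x^{a}}{2 \log{\left(x \right)}} \, dx$.

Since $\dfrac{\partial}{\partial a}\,x^{a} = x^{a} \ln x$, the $\ln x$ in the denominator cancels and
$$\frac{dI}{da} = \int_{0}^{1} - \frac{1}{2} x^{a} \, dx = - \frac{1}{2} \left[\frac{x^{a+1}}{a+1}\right]_0^1 = - \frac{1}{2 a + 2}.$$

Integrating with respect to $a$ gives $I(a) = - \frac{\log{\left(a + 1 \right)}}{2} - \log{\left(2 \right)} + \log{\left(3 \right)} + C$.

At $a = \frac{5}{4}$ the integrand is identically $0$, so $I(\frac{5}{4}) = 0$. The closed form gives $0$, hence $C = 0$.

Setting $a = \frac{1}{5}$:
$$I = \log{\left(\frac{\sqrt{30}}{4} \right)}.$$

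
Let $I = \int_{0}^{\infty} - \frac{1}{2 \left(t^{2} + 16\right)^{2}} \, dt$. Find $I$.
$- \frac{\pi}{512}$

Recall the elementary integral
$$J(a) = \int_{0}^{\infty} - \frac{1}{2 \left(a^{2} + t^{2}\right)} \, dt = - \frac{\pi}{4 a}.$$

Differentiating under the integral sign with respect to $a$,
$$\frac{dJ}{da} = \int_{0}^{\infty} \frac{a}{\left(a^{2} + t^{2}\right)^{2}} \, dt = \frac{\pi}{4 a^{2}},$$
so $\int_{0}^{\infty} - \frac{1}{2 \left(a^{2} + t^{2}\right)^{2}} \, dt = - \frac{\pi}{8 a^{3}}$.

Setting $a = 4$:
$$I = - \frac{\pi}{512}.$$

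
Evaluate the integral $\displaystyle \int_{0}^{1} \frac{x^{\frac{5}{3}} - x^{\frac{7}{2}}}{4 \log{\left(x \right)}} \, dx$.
$- \frac{3 \log{\left(3 \right)}}{4} + \log{\left(2 \right)}$

Introduce a parameter $a$ in the exponent: let $I(a) = \int_{0}^{1} \frac{- x^{\frac{7}{2}} + x^{a}}{4 \log{\left(x \right)}} \, dx$.

Since $\dfrac{\partial}{\partial a}\,x^{a} = x^{a} \ln x$, the $\ln x$ in the denominator cancels and
$$\frac{dI}{da} = \int_{0}^{1} \frac{1}{4} x^{a} \, dx = \frac{1}{4} \left[\frac{x^{a+1}}{a+1}\right]_0^1 = \frac{1}{4 \left(a + 1\right)}.$$

Integrating with respect to $a$ gives $I(a) = \frac{\log{\left(a + 1 \right)}}{4} - \frac{\log{\left(3 \right)}}{2} + \frac{\log{\left(2 \right)}}{4} + C$.

At $a = \frac{7}{2}$ the integrand is identically $0$, so $I(\frac{7}{2}) = 0$. The closed form gives $0$, hence $C = 0$.

Setting $a = \frac{5}{3}$:
$$I = - \frac{3 \log{\left(3 \right)}}{4} + \log{\left(2 \right)}.$$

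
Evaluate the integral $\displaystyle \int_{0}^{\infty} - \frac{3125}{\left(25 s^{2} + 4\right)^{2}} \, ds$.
$- \frac{625 \pi}{32}$

Recall the elementary integral
$$J(a) = \int_{0}^{\infty} - \frac{5}{a^{2} + s^{2}} \, ds = - \frac{5 \pi}{2 a}.$$

Differentiating under the integral sign with respect to $a$,
$$\frac{dJ}{da} = \int_{0}^{\infty} \frac{10 a}{\left(a^{2} + s^{2}\right)^{2}} \, ds = \frac{5 \pi}{2 a^{2}},$$
so $\int_{0}^{\infty} - \frac{5}{\left(a^{2} + s^{2}\right)^{2}} \, ds = - \frac{5 \pi}{4 a^{3}}$.

Setting $a = \frac{2}{5}$:
$$I = - \frac{625 \pi}{32}.$$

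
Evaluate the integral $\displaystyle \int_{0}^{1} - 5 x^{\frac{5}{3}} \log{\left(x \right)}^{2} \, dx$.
$- \frac{135}{256}$

Begin with the known integral
$$J(a) = \int_{0}^{1} - 5 x^{a} \, dx = - \frac{5}{a + 1}.$$

Differentiating under the integral sign brings down a factor of $\ln x$:
$$\frac{dJ}{da} = \int_{0}^{1} - 5 x^{a} \log{\left(x \right)} \, dx = \frac{5}{\left(a + 1\right)^{2}}.$$

Repeating twice in total — each differentiation brings down another $\ln x$ — gives
$$\frac{d^{2}J}{da^{2}} = \int_{0}^{1} - 5 x^{a} \log{\left(x \right)}^{2} \, dx = - \frac{10}{\left(a + 1\right)^{3}},$$
and the integrand here is exactly the target integrand, so $I = - \frac{10}{\left(a + 1\right)^{3}}$.

Setting $a = \frac{5}{3}$:
$$I = - \frac{135}{256}.$$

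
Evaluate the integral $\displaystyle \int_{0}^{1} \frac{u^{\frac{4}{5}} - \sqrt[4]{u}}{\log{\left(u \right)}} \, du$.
$- \log{\left(\frac{25}{36} \right)}$

Replace the exponent $\frac{1}{4}$ by a parameter $a$: let $I(a) = \int_{0}^{1} \frac{u^{\frac{4}{5}} - u^{a}}{\log{\left(u \right)}} \, du$.

Since $\dfrac{\partial}{\partial a}\,u^{a} = u^{a} \ln u$, the $\ln u$ in the denominator cancels and
$$\frac{dI}{da} = \int_{0}^{1} -1 u^{a} \, du = -1 \left[\frac{u^{a+1}}{a+1}\right]_0^1 = - \frac{1}{a + 1}.$$

Integrating with respect to $a$ gives $I(a) = - \log{\left(\frac{5 a}{9} + \frac{5}{9} \right)} + C$.

At $a = \frac{4}{5}$ the integrand is identically $0$, so $I(\frac{4}{5}) = 0$. The closed form gives $0$, hence $C = 0$.

Setting $a = \frac{1}{4}$:
$$I = - \log{\left(\frac{25}{36} \right)}.$$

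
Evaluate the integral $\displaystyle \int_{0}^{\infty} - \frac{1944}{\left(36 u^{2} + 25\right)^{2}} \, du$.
$- \frac{81 \pi}{125}$

Start from the standard arctangent integral
$$J(a) = \int_{0}^{\infty} - \frac{3}{2 \left(a^{2} + u^{2}\right)} \, du = - \frac{3 \pi}{4 a}.$$

Differentiating under the integral sign with respect to $a$,
$$\frac{dJ}{da} = \int_{0}^{\infty} \frac{3 a}{\left(a^{2} + u^{2}\right)^{2}} \, du = \frac{3 \pi}{4 a^{2}},$$
so $\int_{0}^{\infty} - \frac{3}{2 \left(a^{2} + u^{2}\right)^{2}} \, du = - \frac{3 \pi}{8 a^{3}}$.

Setting $a = \frac{5}{6}$:
$$I = - \frac{81 \pi}{125}.$$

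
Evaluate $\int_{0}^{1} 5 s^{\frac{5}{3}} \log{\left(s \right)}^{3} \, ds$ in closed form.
$- \frac{1215}{2048}$

Begin with the known integral
$$J(a) = \int_{0}^{1} 5 s^{a} \, ds = \frac{5}{a + 1}.$$

Differentiating under the integral sign brings down a factor of $\ln s$:
$$\frac{dJ}{da} = \int_{0}^{1} 5 s^{a} \log{\left(s \right)} \, ds = - \frac{5}{\left(a + 1\right)^{2}}.$$

Repeating $3$ times in total — each differentiation brings down another $\ln s$ — gives
$$\frac{d^{3}J}{da^{3}} = \int_{0}^{1} 5 s^{a} \log{\left(s \right)}^{3} \, ds = - \frac{30}{\left(a + 1\right)^{4}},$$
and the integrand here is exactly the target integrand, so $I = - \frac{30}{\left(a + 1\right)^{4}}$.

Setting $a = \frac{5}{3}$:
$$I = - \frac{1215}{2048}.$$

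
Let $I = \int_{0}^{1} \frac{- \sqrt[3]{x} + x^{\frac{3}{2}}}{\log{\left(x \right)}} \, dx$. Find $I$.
$- \log{\left(\frac{8}{15} \right)}$

Consider the one-parameter family: let $I(a) = \int_{0}^{1} \frac{x^{\frac{3}{2}} - x^{a}}{\log{\left(x \right)}} \, dx$.

Since $\dfrac{\partial}{\partial a}\,x^{a} = x^{a} \ln x$, the $\ln x$ in the denominator cancels and
$$\frac{dI}{da} = \int_{0}^{1} -1 x^{a} \, dx = -1 \left[\frac{x^{a+1}}{a+1}\right]_0^1 = - \frac{1}{a + 1}.$$

Integrating with respect to $a$ gives $I(a) = - \log{\left(\frac{2 a}{5} + \frac{2}{5} \right)} + C$.

At $a = \frac{3}{2}$ the integrand is identically $0$, so $I(\frac{3}{2}) = 0$. The closed form gives $0$, hence $C = 0$.

Setting $a = \frac{1}{3}$:
$$I = - \log{\left(\frac{8}{15} \right)}.$$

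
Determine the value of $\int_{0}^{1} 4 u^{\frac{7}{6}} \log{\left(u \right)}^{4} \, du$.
$\frac{746496}{371293}$

Consider the simpler parametrised integral
$$J(a) = \int_{0}^{1} 4 u^{a} \, du = \frac{4}{a + 1}.$$

Differentiating under the integral sign brings down a factor of $\ln u$:
$$\frac{dJ}{da} = \int_{0}^{1} 4 u^{a} \log{\left(u \right)} \, du = - \frac{4}{\left(a + 1\right)^{2}}.$$

Repeating $4$ times in total — each differentiation brings down another $\ln u$ — gives
$$\frac{d^{4}J}{da^{4}} = \int_{0}^{1} 4 u^{a} \log{\left(u \right)}^{4} \, du = \frac{96}{\left(a + 1\right)^{5}},$$
and the integrand here is exactly the target integrand, so $I = \frac{96}{\left(a + 1\right)^{5}}$.

Setting $a = \frac{7}{6}$:
$$I = \frac{746496}{371293}.$$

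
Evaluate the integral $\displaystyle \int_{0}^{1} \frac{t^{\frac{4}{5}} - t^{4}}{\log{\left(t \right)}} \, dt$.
$- \log{\left(\frac{25}{9} \right)}$

Consider the one-parameter family: let $I(a) = \int_{0}^{1} \frac{t^{\frac{4}{5}} - t^{a}}{\log{\left(t \right)}} \, dt$.

Since $\dfrac{\partial}{\partial a}\,t^{a} = t^{a} \ln t$, the $\ln t$ in the denominator cancels and
$$\frac{dI}{da} = \int_{0}^{1} -1 t^{a} \, dt = -1 \left[\frac{t^{a+1}}{a+1}\right]_0^1 = - \frac{1}{a + 1}.$$

Integrating with respect to $a$ gives $I(a) = - \log{\left(\frac{5 a}{9} + \frac{5}{9} \right)} + C$.

At $a = \frac{4}{5}$ the integrand is identically $0$, so $I(\frac{4}{5}) = 0$. The closed form gives $0$, hence $C = 0$.

Setting $a = 4$:
$$I = - \log{\left(\frac{25}{9} \right)}.$$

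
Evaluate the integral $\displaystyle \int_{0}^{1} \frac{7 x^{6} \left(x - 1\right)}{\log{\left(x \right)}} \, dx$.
$- \log{\left(\frac{823543}{2097152} \right)}$

Consider the one-parameter family: let $I(a) = \int_{0}^{1} \frac{7 \left(x^{7} - x^{a}\right)}{\log{\left(x \right)}} \, dx$.

Since $\dfrac{\partial}{\partial a}\,x^{a} = x^{a} \ln x$, the $\ln x$ in the denominator cancels and
$$\frac{dI}{da} = \int_{0}^{1} -7 x^{a} \, dx = -7 \left[\frac{x^{a+1}}{a+1}\right]_0^1 = - \frac{7}{a + 1}.$$

Integrating with respect to $a$ gives $I(a) = - \log{\left(\frac{\left(a + 1\right)^{7}}{2097152} \right)} + C$.

At $a = 7$ the integrand is identically $0$, so $I(7) = 0$. The closed form gives $0$, hence $C = 0$.

Setting $a = 6$:
$$I = - \log{\left(\frac{823543}{2097152} \right)}.$$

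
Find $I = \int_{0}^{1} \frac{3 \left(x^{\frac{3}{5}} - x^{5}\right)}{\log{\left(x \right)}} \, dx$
$\log{\left(\frac{64}{3375} \right)}$

Introduce a parameter $a$ in the exponent: let $I(a) = \int_{0}^{1} \frac{3 \left(- x^{5} + x^{a}\right)}{\log{\left(x \right)}} \, dx$.

Since $\dfrac{\partial}{\partial a}\,x^{a} = x^{a} \ln x$, the $\ln x$ in the denominator cancels and
$$\frac{dI}{da} = \int_{0}^{1} 3 x^{a} \, dx = 3 \left[\frac{x^{a+1}}{a+1}\right]_0^1 = \frac{3}{a + 1}.$$

Integrating with respect to $a$ gives $I(a) = \log{\left(\frac{\left(a + 1\right)^{3}}{216} \right)} + C$.

At $a = 5$ the integrand is identically $0$, so $I(5) = 0$. The closed form gives $0$, hence $C = 0$.

Setting $a = \frac{3}{5}$:
$$I = \log{\left(\frac{64}{3375} \right)}.$$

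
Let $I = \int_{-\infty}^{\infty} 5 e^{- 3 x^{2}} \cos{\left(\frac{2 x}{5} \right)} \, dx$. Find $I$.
$\frac{5 \sqrt{3} \sqrt{\pi}}{3 e^{\frac{1}{75}}}$

Define $I(b) = \int_{-\infty}^{\infty} 5 e^{- 3 x^{2}} \cos{\left(b x \right)} \, dx$.

Differentiating under the integral sign,
$$I'(b) = \int_{-\infty}^{\infty} - 5 x e^{- 3 x^{2}} \sin{\left(b x \right)} \, dx.$$

Integrate $\int_{-\infty}^{\infty} x \sin(b x)\, e^{- 3 x^{2}}\, dx$ by parts with $u = \sin(b x)$ and $dv = x\, e^{- 3 x^{2}}\, dx$, giving $v = - \frac{e^{- 3 x^{2}}}{6}$. The boundary term vanishes and
$$\int_{-\infty}^{\infty} x \sin(b x)\, e^{- 3 x^{2}}\, dx = \frac{b}{6} \int_{-\infty}^{\infty} \cos(b x)\, e^{- 3 x^{2}}\, dx,$$
so $I'(b) = - \frac{b}{6}\, I(b)$.

This is a separable first-order ODE; solving with the initial condition $I(0) = \int_{-\infty}^{\infty} 5 e^{- 3 x^{2}}\,dx = \frac{5 \sqrt{3} \sqrt{\pi}}{3}$ gives
$$I(b) = \frac{5 \sqrt{3} \sqrt{\pi} e^{- \frac{b^{2}}{12}}}{3}.$$

Setting $b = \frac{2}{5}$:
$$I = \frac{5 \sqrt{3} \sqrt{\pi}}{3 e^{\frac{1}{75}}}.$$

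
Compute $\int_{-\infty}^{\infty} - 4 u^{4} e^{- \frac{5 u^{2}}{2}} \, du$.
$- \frac{12 \sqrt{10} \sqrt{\pi}}{125}$

Start from the elementary integral
$$J(a) = \int_{-\infty}^{\infty} - 4 e^{- a u^{2}} \, du = - \frac{4 \sqrt{\pi}}{\sqrt{a}}.$$

Differentiating under the integral sign brings down a factor of $(-u^2)$:
$$\frac{dJ}{da} = \int_{-\infty}^{\infty} 4 u^{2} e^{- a u^{2}} \, du = \frac{2 \sqrt{\pi}}{a^{\frac{3}{2}}}.$$

Repeating twice in total — each differentiation brings down another $(-u^2)$ — gives
$$\frac{d^{2}J}{da^{2}} = \int_{-\infty}^{\infty} - 4 u^{4} e^{- a u^{2}} \, du = - \frac{3 \sqrt{\pi}}{a^{\frac{5}{2}}},$$
and the integrand here is exactly the target integrand, so $I = - \frac{3 \sqrt{\pi}}{a^{\frac{5}{2}}}$.

Setting $a = \frac{5}{2}$:
$$I = - \frac{12 \sqrt{10} \sqrt{\pi}}{125}.$$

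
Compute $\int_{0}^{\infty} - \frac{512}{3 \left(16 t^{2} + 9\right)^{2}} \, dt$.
$- \frac{32 \pi}{81}$

Begin with the known result
$$J(a) = \int_{0}^{\infty} - \frac{2}{3 \left(a^{2} + t^{2}\right)} \, dt = - \frac{\pi}{3 a}.$$

Differentiating under the integral sign with respect to $a$,
$$\frac{dJ}{da} = \int_{0}^{\infty} \frac{4 a}{3 \left(a^{2} + t^{2}\right)^{2}} \, dt = \frac{\pi}{3 a^{2}},$$
so $\int_{0}^{\infty} - \frac{2}{3 \left(a^{2} + t^{2}\right)^{2}} \, dt = - \frac{\pi}{6 a^{3}}$.

Setting $a = \frac{3}{4}$:
$$I = - \frac{32 \pi}{81}.$$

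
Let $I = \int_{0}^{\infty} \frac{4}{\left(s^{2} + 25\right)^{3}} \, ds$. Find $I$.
$\frac{3 \pi}{12500}$

Recall the elementary integral
$$J(a) = \int_{0}^{\infty} \frac{4}{a^{2} + s^{2}} \, ds = \frac{2 \pi}{a}.$$

Differentiating under the integral sign with respect to $a$,
$$\frac{dJ}{da} = \int_{0}^{\infty} - \frac{8 a}{\left(a^{2} + s^{2}\right)^{2}} \, ds = - \frac{2 \pi}{a^{2}},$$
so $\int_{0}^{\infty} \frac{4}{\left(a^{2} + s^{2}\right)^{2}} \, ds = \frac{\pi}{a^{3}}$.

Repeating — each differentiation of $1/(s^2+a^2)^j$ produces $-2ja/(s^2+a^2)^{j+1}$ — and dividing through by $-2ja$ at each step yields, after $2$ differentiations in total,
$$\int_{0}^{\infty} \frac{4}{\left(a^{2} + s^{2}\right)^{3}} \, ds = \frac{3 \pi}{4 a^{5}}.$$

Setting $a = 5$:
$$I = \frac{3 \pi}{12500}.$$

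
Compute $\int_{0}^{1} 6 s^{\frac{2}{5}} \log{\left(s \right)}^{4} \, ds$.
$\frac{450000}{16807}$

Start from the elementary integral
$$J(a) = \int_{0}^{1} 6 s^{a} \, ds = \frac{6}{a + 1}.$$

Differentiating under the integral sign brings down a factor of $\ln s$:
$$\frac{dJ}{da} = \int_{0}^{1} 6 s^{a} \log{\left(s \right)} \, ds = - \frac{6}{\left(a + 1\right)^{2}}.$$

Repeating $4$ times in total — each differentiation brings down another $\ln s$ — gives
$$\frac{d^{4}J}{da^{4}} = \int_{0}^{1} 6 s^{a} \log{\left(s \right)}^{4} \, ds = \frac{144}{\left(a + 1\right)^{5}},$$
and the integrand here is exactly the target integrand, so $I = \frac{144}{\left(a + 1\right)^{5}}$.

Setting $a = \frac{2}{5}$:
$$I = \frac{450000}{16807}.$$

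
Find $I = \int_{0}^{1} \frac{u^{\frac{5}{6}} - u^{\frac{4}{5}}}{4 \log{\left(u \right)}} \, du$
$\log{\left(\frac{\sqrt[4]{1320}}{6} \right)}$

Replace the exponent $\frac{5}{6}$ by a parameter $a$: let $I(a) = \int_{0}^{1} \frac{- u^{\frac{4}{5}} + u^{a}}{4 \log{\left(u \right)}} \, du$.

Since $\dfrac{\partial}{\partial a}\,u^{a} = u^{a} \ln u$, the $\ln u$ in the denominator cancels and
$$\frac{dI}{da} = \int_{0}^{1} \frac{1}{4} u^{a} \, du = \frac{1}{4} \left[\frac{u^{a+1}}{a+1}\right]_0^1 = \frac{1}{4 \left(a + 1\right)}.$$

Integrating with respect to $a$ gives $I(a) = \frac{\log{\left(a + 1 \right)}}{4} - \frac{\log{\left(3 \right)}}{2} + \frac{\log{\left(5 \right)}}{4} + C$.

At $a = \frac{4}{5}$ the integrand is identically $0$, so $I(\frac{4}{5}) = 0$. The closed form gives $0$, hence $C = 0$.

Setting $a = \frac{5}{6}$:
$$I = \log{\left(\frac{\sqrt[4]{1320}}{6} \right)}.$$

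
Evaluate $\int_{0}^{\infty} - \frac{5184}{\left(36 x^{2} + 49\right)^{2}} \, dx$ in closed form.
$- \frac{216 \pi}{343}$

Begin with the known result
$$J(a) = \int_{0}^{\infty} - \frac{4}{a^{2} + x^{2}} \, dx = - \frac{2 \pi}{a}.$$

Differentiating under the integral sign with respect to $a$,
$$\frac{dJ}{da} = \int_{0}^{\infty} \frac{8 a}{\left(a^{2} + x^{2}\right)^{2}} \, dx = \frac{2 \pi}{a^{2}},$$
so $\int_{0}^{\infty} - \frac{4}{\left(a^{2} + x^{2}\right)^{2}} \, dx = - \frac{\pi}{a^{3}}$.

Setting $a = \frac{7}{6}$:
$$I = - \frac{216 \pi}{343}.$$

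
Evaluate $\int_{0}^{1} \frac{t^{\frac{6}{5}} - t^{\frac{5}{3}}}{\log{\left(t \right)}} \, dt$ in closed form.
$- \log{\left(40 \right)} + \log{\left(33 \right)}$

Replace the exponent $\frac{5}{3}$ by a parameter $a$: let $I(a) = \int_{0}^{1} \frac{t^{\frac{6}{5}} - t^{a}}{\log{\left(t \right)}} \, dt$.

Since $\dfrac{\partial}{\partial a}\,t^{a} = t^{a} \ln t$, the $\ln t$ in the denominator cancels and
$$\frac{dI}{da} = \int_{0}^{1} -1 t^{a} \, dt = -1 \left[\frac{t^{a+1}}{a+1}\right]_0^1 = - \frac{1}{a + 1}.$$

Integrating with respect to $a$ gives $I(a) = - \log{\left(\frac{5 a}{11} + \frac{5}{11} \right)} + C$.

At $a = \frac{6}{5}$ the integrand is identically $0$, so $I(\frac{6}{5}) = 0$. The closed form gives $0$, hence $C = 0$.

Setting $a = \frac{5}{3}$:
$$I = - \log{\left(40 \right)} + \log{\left(33 \right)}.$$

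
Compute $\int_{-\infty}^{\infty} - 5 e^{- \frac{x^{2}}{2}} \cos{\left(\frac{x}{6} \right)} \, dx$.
$- \frac{5 \sqrt{2} \sqrt{\pi}}{e^{\frac{1}{72}}}$

Define $I(b) = \int_{-\infty}^{\infty} - 5 e^{- \frac{x^{2}}{2}} \cos{\left(b x \right)} \, dx$.

Differentiating under the integral sign,
$$I'(b) = \int_{-\infty}^{\infty} 5 x e^{- \frac{x^{2}}{2}} \sin{\left(b x \right)} \, dx.$$

Integrate $\int_{-\infty}^{\infty} x \sin(b x)\, e^{- \frac{x^{2}}{2}}\, dx$ by parts with $u = \sin(b x)$ and $dv = x\, e^{- \frac{x^{2}}{2}}\, dx$, giving $v = - e^{- \frac{x^{2}}{2}}$. The boundary term vanishes and
$$\int_{-\infty}^{\infty} x \sin(b x)\, e^{- \frac{x^{2}}{2}}\, dx = b \int_{-\infty}^{\infty} \cos(b x)\, e^{- \frac{x^{2}}{2}}\, dx,$$
so $I'(b) = - b\, I(b)$.

This is a separable first-order ODE; solving with the initial condition $I(0) = \int_{-\infty}^{\infty} - 5 e^{- \frac{x^{2}}{2}}\,dx = - 5 \sqrt{2} \sqrt{\pi}$ gives
$$I(b) = - 5 \sqrt{2} \sqrt{\pi} e^{- \frac{b^{2}}{2}}.$$

Setting $b = \frac{1}{6}$:
$$I = - \frac{5 \sqrt{2} \sqrt{\pi}}{e^{\frac{1}{72}}}.$$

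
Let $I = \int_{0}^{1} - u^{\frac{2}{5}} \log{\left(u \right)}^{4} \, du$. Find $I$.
$- \frac{75000}{16807}$

Start from the elementary integral
$$J(a) = \int_{0}^{1} - u^{a} \, du = - \frac{1}{a + 1}.$$

Differentiating under the integral sign brings down a factor of $\ln u$:
$$\frac{dJ}{da} = \int_{0}^{1} - u^{a} \log{\left(u \right)} \, du = \frac{1}{\left(a + 1\right)^{2}}.$$

Repeating $4$ times in total — each differentiation brings down another $\ln u$ — gives
$$\frac{d^{4}J}{da^{4}} = \int_{0}^{1} - u^{a} \log{\left(u \right)}^{4} \, du = - \frac{24}{\left(a + 1\right)^{5}},$$
and the integrand here is exactly the target integrand, so $I = - \frac{24}{\left(a + 1\right)^{5}}$.

Setting $a = \frac{2}{5}$:
$$I = - \frac{75000}{16807}.$$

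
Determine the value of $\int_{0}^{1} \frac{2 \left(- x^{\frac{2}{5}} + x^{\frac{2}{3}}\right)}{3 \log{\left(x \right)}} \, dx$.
$\log{\left(\frac{5 \sqrt[3]{105}}{21} \right)}$

Introduce a parameter $a$ in the exponent: let $I(a) = \int_{0}^{1} \frac{2 \left(- x^{\frac{2}{5}} + x^{a}\right)}{3 \log{\left(x \right)}} \, dx$.

Since $\dfrac{\partial}{\partial a}\,x^{a} = x^{a} \ln x$, the $\ln x$ in the denominator cancels and
$$\frac{dI}{da} = \int_{0}^{1} \frac{2}{3} x^{a} \, dx = \frac{2}{3} \left[\frac{x^{a+1}}{a+1}\right]_0^1 = \frac{2}{3 \left(a + 1\right)}.$$

Integrating with respect to $a$ gives $I(a) = \log{\left(\frac{5^{\frac{2}{3}} \sqrt[3]{7} \left(a + 1\right)^{\frac{2}{3}}}{7} \right)} + C$.

At $a = \frac{2}{5}$ the integrand is identically $0$, so $I(\frac{2}{5}) = 0$. The closed form gives $0$, hence $C = 0$.

Setting $a = \frac{2}{3}$:
$$I = \log{\left(\frac{5 \sqrt[3]{105}}{21} \right)}.$$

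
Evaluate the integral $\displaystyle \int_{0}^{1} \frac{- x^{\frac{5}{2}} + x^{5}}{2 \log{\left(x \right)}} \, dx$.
$\log{\left(\frac{2 \sqrt{21}}{7} \right)}$

Consider the one-parameter family: let $I(a) = \int_{0}^{1} \frac{- x^{\frac{5}{2}} + x^{a}}{2 \log{\left(x \right)}} \, dx$.

Since $\dfrac{\partial}{\partial a}\,x^{a} = x^{a} \ln x$, the $\ln x$ in the denominator cancels and
$$\frac{dI}{da} = \int_{0}^{1} \frac{1}{2} x^{a} \, dx = \frac{1}{2} \left[\frac{x^{a+1}}{a+1}\right]_0^1 = \frac{1}{2 \left(a + 1\right)}.$$

Integrating with respect to $a$ gives $I(a) = \log{\left(\frac{\sqrt{14} \sqrt{a + 1}}{7} \right)} + C$.

At $a = \frac{5}{2}$ the integrand is identically $0$, so $I(\frac{5}{2}) = 0$. The closed form gives $0$, hence $C = 0$.

Setting $a = 5$:
$$I = \log{\left(\frac{2 \sqrt{21}}{7} \right)}.$$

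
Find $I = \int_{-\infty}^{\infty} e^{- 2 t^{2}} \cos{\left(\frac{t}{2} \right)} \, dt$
$\frac{\sqrt{2} \sqrt{\pi}}{2 e^{\frac{1}{32}}}$

Let $b$ denote the cosine frequency and define $I(b) = \int_{-\infty}^{\infty} e^{- 2 t^{2}} \cos{\left(b t \right)} \, dt$.

Differentiating under the integral sign,
$$I'(b) = \int_{-\infty}^{\infty} - t e^{- 2 t^{2}} \sin{\left(b t \right)} \, dt.$$

Integrate $\int_{-\infty}^{\infty} t \sin(b t)\, e^{- 2 t^{2}}\, dt$ by parts with $u = \sin(b t)$ and $dv = t\, e^{- 2 t^{2}}\, dt$, giving $v = - \frac{e^{- 2 t^{2}}}{4}$. The boundary term vanishes and
$$\int_{-\infty}^{\infty} t \sin(b t)\, e^{- 2 t^{2}}\, dt = \frac{b}{4} \int_{-\infty}^{\infty} \cos(b t)\, e^{- 2 t^{2}}\, dt,$$
so $I'(b) = - \frac{b}{4}\, I(b)$.

This is a separable first-order ODE; solving with the initial condition $I(0) = \int_{-\infty}^{\infty} e^{- 2 t^{2}}\,dt = \frac{\sqrt{2} \sqrt{\pi}}{2}$ gives
$$I(b) = \frac{\sqrt{2} \sqrt{\pi} e^{- \frac{b^{2}}{8}}}{2}.$$

Setting $b = \frac{1}{2}$:
$$I = \frac{\sqrt{2} \sqrt{\pi}}{2 e^{\frac{1}{32}}}.$$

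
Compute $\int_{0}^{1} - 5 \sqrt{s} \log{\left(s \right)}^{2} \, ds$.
$- \frac{80}{27}$

Consider the simpler parametrised integral
$$J(a) = \int_{0}^{1} - 5 s^{a} \, ds = - \frac{5}{a + 1}.$$

Differentiating under the integral sign brings down a factor of $\ln s$:
$$\frac{dJ}{da} = \int_{0}^{1} - 5 s^{a} \log{\left(s \right)} \, ds = \frac{5}{\left(a + 1\right)^{2}}.$$

Repeating twice in total — each differentiation brings down another $\ln s$ — gives
$$\frac{d^{2}J}{da^{2}} = \int_{0}^{1} - 5 s^{a} \log{\left(s \right)}^{2} \, ds = - \frac{10}{\left(a + 1\right)^{3}},$$
and the integrand here is exactly the target integrand, so $I = - \frac{10}{\left(a + 1\right)^{3}}$.

Setting $a = \frac{1}{2}$:
$$I = - \frac{80}{27}.$$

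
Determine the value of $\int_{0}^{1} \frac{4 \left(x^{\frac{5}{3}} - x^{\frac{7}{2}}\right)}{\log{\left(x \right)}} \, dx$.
$- \log{\left(\frac{531441}{65536} \right)}$

Replace the exponent $\frac{7}{2}$ by a parameter $a$: let $I(a) = \int_{0}^{1} \frac{4 \left(x^{\frac{5}{3}} - x^{a}\right)}{\log{\left(x \right)}} \, dx$.

Since $\dfrac{\partial}{\partial a}\,x^{a} = x^{a} \ln x$, the $\ln x$ in the denominator cancels and
$$\frac{dI}{da} = \int_{0}^{1} -4 x^{a} \, dx = -4 \left[\frac{x^{a+1}}{a+1}\right]_0^1 = - \frac{4}{a + 1}.$$

Integrating with respect to $a$ gives $I(a) = - \log{\left(\frac{81 \left(a + 1\right)^{4}}{4096} \right)} + C$.

At $a = \frac{5}{3}$ the integrand is identically $0$, so $I(\frac{5}{3}) = 0$. The closed form gives $0$, hence $C = 0$.

Setting $a = \frac{7}{2}$:
$$I = - \log{\left(\frac{531441}{65536} \right)}.$$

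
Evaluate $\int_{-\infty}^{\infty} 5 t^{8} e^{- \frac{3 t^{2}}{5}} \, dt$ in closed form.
$\frac{109375 \sqrt{15} \sqrt{\pi}}{1296}$

Consider the simpler parametrised integral
$$J(a) = \int_{-\infty}^{\infty} 5 e^{- a t^{2}} \, dt = \frac{5 \sqrt{\pi}}{\sqrt{a}}.$$

Differentiating under the integral sign brings down a factor of $(-t^2)$:
$$\frac{dJ}{da} = \int_{-\infty}^{\infty} - 5 t^{2} e^{- a t^{2}} \, dt = - \frac{5 \sqrt{\pi}}{2 a^{\frac{3}{2}}}.$$

Repeating $4$ times in total — each differentiation brings down another $(-t^2)$ — gives
$$\frac{d^{4}J}{da^{4}} = \int_{-\infty}^{\infty} 5 t^{8} e^{- a t^{2}} \, dt = \frac{525 \sqrt{\pi}}{16 a^{\frac{9}{2}}},$$
and the integrand here is exactly the target integrand, so $I = \frac{525 \sqrt{\pi}}{16 a^{\frac{9}{2}}}$.

Setting $a = \frac{3}{5}$:
$$I = \frac{109375 \sqrt{15} \sqrt{\pi}}{1296}.$$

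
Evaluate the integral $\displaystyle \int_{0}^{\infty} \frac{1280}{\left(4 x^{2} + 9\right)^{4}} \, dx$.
$\frac{100 \pi}{2187}$

Begin with the known result
$$J(a) = \int_{0}^{\infty} \frac{5}{a^{2} + x^{2}} \, dx = \frac{5 \pi}{2 a}.$$

Differentiating under the integral sign with respect to $a$,
$$\frac{dJ}{da} = \int_{0}^{\infty} - \frac{10 a}{\left(a^{2} + x^{2}\right)^{2}} \, dx = - \frac{5 \pi}{2 a^{2}},$$
so $\int_{0}^{\infty} \frac{5}{\left(a^{2} + x^{2}\right)^{2}} \, dx = \frac{5 \pi}{4 a^{3}}$.

Repeating — each differentiation of $1/(x^2+a^2)^j$ produces $-2ja/(x^2+a^2)^{j+1}$ — and dividing through by $-2ja$ at each step yields, after $3$ differentiations in total,
$$\int_{0}^{\infty} \frac{5}{\left(a^{2} + x^{2}\right)^{4}} \, dx = \frac{25 \pi}{32 a^{7}}.$$

Setting $a = \frac{3}{2}$:
$$I = \frac{100 \pi}{2187}.$$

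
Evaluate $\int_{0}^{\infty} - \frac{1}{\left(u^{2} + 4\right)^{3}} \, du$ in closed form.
$- \frac{3 \pi}{512}$

Start from the standard arctangent integral
$$J(a) = \int_{0}^{\infty} - \frac{1}{a^{2} + u^{2}} \, du = - \frac{\pi}{2 a}.$$

Differentiating under the integral sign with respect to $a$,
$$\frac{dJ}{da} = \int_{0}^{\infty} \frac{2 a}{\left(a^{2} + u^{2}\right)^{2}} \, du = \frac{\pi}{2 a^{2}},$$
so $\int_{0}^{\infty} - \frac{1}{\left(a^{2} + u^{2}\right)^{2}} \, du = - \frac{\pi}{4 a^{3}}$.

Repeating — each differentiation of $1/(u^2+a^2)^j$ produces $-2ja/(u^2+a^2)^{j+1}$ — and dividing through by $-2ja$ at each step yields, after $2$ differentiations in total,
$$\int_{0}^{\infty} - \frac{1}{\left(a^{2} + u^{2}\right)^{3}} \, du = - \frac{3 \pi}{16 a^{5}}.$$

Setting $a = 2$:
$$I = - \frac{3 \pi}{512}.$$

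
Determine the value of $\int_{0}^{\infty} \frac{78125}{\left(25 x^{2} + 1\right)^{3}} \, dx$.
$\frac{46875 \pi}{16}$

Start from the standard arctangent integral
$$J(a) = \int_{0}^{\infty} \frac{5}{a^{2} + x^{2}} \, dx = \frac{5 \pi}{2 a}.$$

Differentiating under the integral sign with respect to $a$,
$$\frac{dJ}{da} = \int_{0}^{\infty} - \frac{10 a}{\left(a^{2} + x^{2}\right)^{2}} \, dx = - \frac{5 \pi}{2 a^{2}},$$
so $\int_{0}^{\infty} \frac{5}{\left(a^{2} + x^{2}\right)^{2}} \, dx = \frac{5 \pi}{4 a^{3}}$.

Repeating — each differentiation of $1/(x^2+a^2)^j$ produces $-2ja/(x^2+a^2)^{j+1}$ — and dividing through by $-2ja$ at each step yields, after $2$ differentiations in total,
$$\int_{0}^{\infty} \frac{5}{\left(a^{2} + x^{2}\right)^{3}} \, dx = \frac{15 \pi}{16 a^{5}}.$$

Setting $a = \frac{1}{5}$:
$$I = \frac{46875 \pi}{16}.$$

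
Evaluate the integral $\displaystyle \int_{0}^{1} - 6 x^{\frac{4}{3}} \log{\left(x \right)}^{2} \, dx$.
$- \frac{324}{343}$

Start from the elementary integral
$$J(a) = \int_{0}^{1} - 6 x^{a} \, dx = - \frac{6}{a + 1}.$$

Differentiating under the integral sign brings down a factor of $\ln x$:
$$\frac{dJ}{da} = \int_{0}^{1} - 6 x^{a} \log{\left(x \right)} \, dx = \frac{6}{\left(a + 1\right)^{2}}.$$

Repeating twice in total — each differentiation brings down another $\ln x$ — gives
$$\frac{d^{2}J}{da^{2}} = \int_{0}^{1} - 6 x^{a} \log{\left(x \right)}^{2} \, dx = - \frac{12}{\left(a + 1\right)^{3}},$$
and the integrand here is exactly the target integrand, so $I = - \frac{12}{\left(a + 1\right)^{3}}$.

Setting $a = \frac{4}{3}$:
$$I = - \frac{324}{343}.$$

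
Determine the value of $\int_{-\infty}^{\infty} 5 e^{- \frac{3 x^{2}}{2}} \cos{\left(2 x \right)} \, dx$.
$\frac{5 \sqrt{6} \sqrt{\pi}}{3 e^{\frac{2}{3}}}$

Let $b$ denote the cosine frequency and define $I(b) = \int_{-\infty}^{\infty} 5 e^{- \frac{3 x^{2}}{2}} \cos{\left(b x \right)} \, dx$.

Differentiating under the integral sign,
$$I'(b) = \int_{-\infty}^{\infty} - 5 x e^{- \frac{3 x^{2}}{2}} \sin{\left(b x \right)} \, dx.$$

Integrate $\int_{-\infty}^{\infty} x \sin(b x)\, e^{- \frac{3 x^{2}}{2}}\, dx$ by parts with $u = \sin(b x)$ and $dv = x\, e^{- \frac{3 x^{2}}{2}}\, dx$, giving $v = - \frac{e^{- \frac{3 x^{2}}{2}}}{3}$. The boundary term vanishes and
$$\int_{-\infty}^{\infty} x \sin(b x)\, e^{- \frac{3 x^{2}}{2}}\, dx = \frac{b}{3} \int_{-\infty}^{\infty} \cos(b x)\, e^{- \frac{3 x^{2}}{2}}\, dx,$$
so $I'(b) = - \frac{b}{3}\, I(b)$.

This is a separable first-order ODE; solving with the initial condition $I(0) = \int_{-\infty}^{\infty} 5 e^{- \frac{3 x^{2}}{2}}\,dx = \frac{5 \sqrt{6} \sqrt{\pi}}{3}$ gives
$$I(b) = \frac{5 \sqrt{6} \sqrt{\pi} e^{- \frac{b^{2}}{6}}}{3}.$$

Setting $b = 2$:
$$I = \frac{5 \sqrt{6} \sqrt{\pi}}{3 e^{\frac{2}{3}}}.$$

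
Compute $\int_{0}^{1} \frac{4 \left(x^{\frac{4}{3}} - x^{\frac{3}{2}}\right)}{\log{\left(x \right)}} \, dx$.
$\log{\left(\frac{38416}{50625} \right)}$

Replace the exponent $\frac{4}{3}$ by a parameter $a$: let $I(a) = \int_{0}^{1} \frac{4 \left(- x^{\frac{3}{2}} + x^{a}\right)}{\log{\left(x \right)}} \, dx$.

Since $\dfrac{\partial}{\partial a}\,x^{a} = x^{a} \ln x$, the $\ln x$ in the denominator cancels and
$$\frac{dI}{da} = \int_{0}^{1} 4 x^{a} \, dx = 4 \left[\frac{x^{a+1}}{a+1}\right]_0^1 = \frac{4}{a + 1}.$$

Integrating with respect to $a$ gives $I(a) = \log{\left(\frac{16 \left(a + 1\right)^{4}}{625} \right)} + C$.

At $a = \frac{3}{2}$ the integrand is identically $0$, so $I(\frac{3}{2}) = 0$. The closed form gives $0$, hence $C = 0$.

Setting $a = \frac{4}{3}$:
$$I = \log{\left(\frac{38416}{50625} \right)}.$$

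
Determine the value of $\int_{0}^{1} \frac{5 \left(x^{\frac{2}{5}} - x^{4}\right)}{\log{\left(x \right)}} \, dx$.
$\log{\left(\frac{16807}{9765625} \right)}$

Introduce a parameter $a$ in the exponent: let $I(a) = \int_{0}^{1} \frac{5 \left(- x^{4} + x^{a}\right)}{\log{\left(x \right)}} \, dx$.

Since $\dfrac{\partial}{\partial a}\,x^{a} = x^{a} \ln x$, the $\ln x$ in the denominator cancels and
$$\frac{dI}{da} = \int_{0}^{1} 5 x^{a} \, dx = 5 \left[\frac{x^{a+1}}{a+1}\right]_0^1 = \frac{5}{a + 1}.$$

Integrating with respect to $a$ gives $I(a) = \log{\left(\frac{\left(a + 1\right)^{5}}{3125} \right)} + C$.

At $a = 4$ the integrand is identically $0$, so $I(4) = 0$. The closed form gives $0$, hence $C = 0$.

Setting $a = \frac{2}{5}$:
$$I = \log{\left(\frac{16807}{9765625} \right)}.$$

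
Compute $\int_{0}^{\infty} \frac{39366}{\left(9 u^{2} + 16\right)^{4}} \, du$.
$\frac{32805 \pi}{262144}$

Start from the standard arctangent integral
$$J(a) = \int_{0}^{\infty} \frac{6}{a^{2} + u^{2}} \, du = \frac{3 \pi}{a}.$$

Differentiating under the integral sign with respect to $a$,
$$\frac{dJ}{da} = \int_{0}^{\infty} - \frac{12 a}{\left(a^{2} + u^{2}\right)^{2}} \, du = - \frac{3 \pi}{a^{2}},$$
so $\int_{0}^{\infty} \frac{6}{\left(a^{2} + u^{2}\right)^{2}} \, du = \frac{3 \pi}{2 a^{3}}$.

Repeating — each differentiation of $1/(u^2+a^2)^j$ produces $-2ja/(u^2+a^2)^{j+1}$ — and dividing through by $-2ja$ at each step yields, after $3$ differentiations in total,
$$\int_{0}^{\infty} \frac{6}{\left(a^{2} + u^{2}\right)^{4}} \, du = \frac{15 \pi}{16 a^{7}}.$$

Setting $a = \frac{4}{3}$:
$$I = \frac{32805 \pi}{262144}.$$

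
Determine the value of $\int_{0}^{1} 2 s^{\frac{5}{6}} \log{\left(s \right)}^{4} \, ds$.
$\frac{373248}{161051}$

Begin with the known integral
$$J(a) = \int_{0}^{1} 2 s^{a} \, ds = \frac{2}{a + 1}.$$

Differentiating under the integral sign brings down a factor of $\ln s$:
$$\frac{dJ}{da} = \int_{0}^{1} 2 s^{a} \log{\left(s \right)} \, ds = - \frac{2}{\left(a + 1\right)^{2}}.$$

Repeating $4$ times in total — each differentiation brings down another $\ln s$ — gives
$$\frac{d^{4}J}{da^{4}} = \int_{0}^{1} 2 s^{a} \log{\left(s \right)}^{4} \, ds = \frac{48}{\left(a + 1\right)^{5}},$$
and the integrand here is exactly the target integrand, so $I = \frac{48}{\left(a + 1\right)^{5}}$.

Setting $a = \frac{5}{6}$:
$$I = \frac{373248}{161051}.$$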